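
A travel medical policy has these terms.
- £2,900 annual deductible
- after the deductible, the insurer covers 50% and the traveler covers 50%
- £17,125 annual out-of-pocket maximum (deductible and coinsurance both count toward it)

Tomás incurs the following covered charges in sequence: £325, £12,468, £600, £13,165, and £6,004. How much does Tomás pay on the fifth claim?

Claim 1 (£325): entire amount goes to the deductible. Traveler owes £325 (running OOP £325).
Claim 2 (£12,468): deductible takes £2,575, £9,893 remains; coinsurance £9,893 × 50% = £4,946.50. Cost to traveler: £7,521.50. OOP to date £7,846.50.
Claim 3 (£600): 50% coinsurance on £600 = £300. Traveler pays £300; OOP now £8,146.50.
Claim 4 (£13,165): deductible already satisfied, so traveler's share is 50% × £13,165 = £6,582.50. Cost to traveler: £6,582.50. OOP to date £14,729.
Claim 5 (£6,004): deductible met; 50% of £6,004 = £3,002. Adding that to £14,729 gives £17,731, past the £17,125 cap; traveler pays only £17,125 − £14,729 = £2,396.

£2,396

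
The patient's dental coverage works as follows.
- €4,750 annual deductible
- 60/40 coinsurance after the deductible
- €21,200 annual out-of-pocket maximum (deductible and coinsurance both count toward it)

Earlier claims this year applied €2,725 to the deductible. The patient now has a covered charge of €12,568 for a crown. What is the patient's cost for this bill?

€6,242.20

Deductible still to meet: €4,750 − €2,725 = €2,025.
After the €2,025 deductible portion, €12,568 − €2,025 = €10,543 is subject to coinsurance.
40% of €10,543 = €4,217.20 falls to the patient.
Patient responsibility before any cap: €2,025 + €4,217.20 = €6,242.20.
Cumulative spending €2,725 + €6,242.20 = €8,967.20 stays under the €21,200 maximum.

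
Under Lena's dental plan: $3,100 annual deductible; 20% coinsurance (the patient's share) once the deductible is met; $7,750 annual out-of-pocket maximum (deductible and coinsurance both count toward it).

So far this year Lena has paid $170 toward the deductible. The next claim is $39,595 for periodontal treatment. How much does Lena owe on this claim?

Deductible still to meet: $3,100 − $170 = $2,930.
The remaining $36,665 (= $39,595 − $2,930) moves to coinsurance.
20% of $36,665 = $7,333 falls to the patient.
Patient responsibility before any cap: $2,930 + $7,333 = $10,263.
Adding $10,263 to the $170 already spent would give $10,433, which exceeds the $7,750 cap; the patient pays just $7,750 − $170 = $7,580.

$7,580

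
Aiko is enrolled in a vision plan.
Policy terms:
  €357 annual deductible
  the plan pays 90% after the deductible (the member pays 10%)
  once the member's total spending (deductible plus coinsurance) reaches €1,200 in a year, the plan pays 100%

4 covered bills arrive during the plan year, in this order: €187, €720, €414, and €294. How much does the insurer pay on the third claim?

€372.60

Claim 1 — €187: entire amount goes to the deductible. Member owes €187 (running OOP €187). Plan pays €187 − €187 = €0.
Claim 2 — €720: deductible takes €170, €550 remains; coinsurance €550 × 10% = €55. Member owes €225 (running OOP €412). Plan pays €720 − €225 = €495.
Claim 3 — €414: deductible met; 10% of €414 = €41.40. Member owes €41.40 (running OOP €453.40). Insurer: €414 − €41.40 = €372.60.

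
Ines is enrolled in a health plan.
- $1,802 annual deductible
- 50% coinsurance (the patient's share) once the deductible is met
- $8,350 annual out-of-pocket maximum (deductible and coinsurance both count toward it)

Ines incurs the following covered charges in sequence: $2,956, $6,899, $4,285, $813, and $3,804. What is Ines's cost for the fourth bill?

Claim 1 ($2,956): deductible takes $1,802, $1,154 remains; patient's 50% is $577. Patient owes $2,379 (running OOP $2,379).
Claim 2 ($6,899): 50% coinsurance on $6,899 = $3,449.50. Patient owes $3,449.50 (running OOP $5,828.50).
Claim 3 ($4,285): deductible already satisfied, so patient's share is 50% × $4,285 = $2,142.50. Patient owes $2,142.50 (running OOP $7,971).
Claim 4 ($813): deductible already satisfied, so patient's share is 50% × $813 = $406.50. Adding that to $7,971 gives $8,377.50, past the $8,350 cap; patient pays only $8,350 − $7,971 = $379.

$379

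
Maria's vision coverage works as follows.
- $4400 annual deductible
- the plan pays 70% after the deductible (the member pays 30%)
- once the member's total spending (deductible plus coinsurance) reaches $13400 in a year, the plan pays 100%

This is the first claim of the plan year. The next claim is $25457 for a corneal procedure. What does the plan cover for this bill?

Deductible not yet touched, so the first $4400 of the bill goes to the deductible.
The remaining $21057 (= $25457 − $4400) moves to coinsurance.
Coinsurance: $21057 × 30% = $6317.10.
So the member owes $4400 + $6317.10 = $10717.10 before any cap.
Cumulative spending $0 + $10717.10 = $10717.10 stays under the $13400 maximum.
The plan picks up $25457 − $10717.10 = $14739.90.

$14739.90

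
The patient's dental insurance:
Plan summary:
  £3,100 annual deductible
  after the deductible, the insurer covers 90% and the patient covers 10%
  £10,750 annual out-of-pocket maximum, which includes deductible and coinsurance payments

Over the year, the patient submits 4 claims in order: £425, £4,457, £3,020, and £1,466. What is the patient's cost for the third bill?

#1 (£425): fully absorbed by the deductible. Cost to patient: £425. OOP to date £425.
#2 (£4,457): deductible takes £2,675, £1,782 remains; patient's 10% is £178.20. Patient owes £2,853.20 (running OOP £3,278.20).
#3 (£3,020): deductible already satisfied, so patient's share is 10% × £3,020 = £302. Patient pays £302; OOP now £3,580.20.

£302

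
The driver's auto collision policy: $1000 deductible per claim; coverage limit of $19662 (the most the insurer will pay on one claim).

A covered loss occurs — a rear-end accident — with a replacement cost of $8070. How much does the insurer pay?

$7070

After the deductible, $8070 − $1000 = $7070 remains.
$7070 is within the $19662 limit, so the insurer pays $7070.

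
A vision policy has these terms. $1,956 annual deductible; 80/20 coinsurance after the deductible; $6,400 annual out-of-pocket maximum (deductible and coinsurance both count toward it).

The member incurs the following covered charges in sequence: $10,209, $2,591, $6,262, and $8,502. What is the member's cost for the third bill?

Bill 1, $10,209: deductible takes $1,956, $8,253 remains; coinsurance $8,253 × 20% = $1,650.60. Cost to member: $3,606.60. OOP to date $3,606.60.
Bill 2, $2,591: deductible met; 20% of $2,591 = $518.20. Member pays $518.20; OOP now $4,124.80.
Bill 3, $6,262: deductible already satisfied, so member's share is 20% × $6,262 = $1,252.40. Member pays $1,252.40; OOP now $5,377.20.

$1,252.40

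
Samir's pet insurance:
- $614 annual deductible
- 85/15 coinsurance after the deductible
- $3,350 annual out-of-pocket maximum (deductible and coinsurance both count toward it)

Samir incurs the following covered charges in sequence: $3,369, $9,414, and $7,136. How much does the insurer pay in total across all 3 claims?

Bill 1, $3,369: $614 finishes the deductible; $2,755 goes to coinsurance; owner's 15% is $413.25. Owner pays $1,027.25; OOP now $1,027.25. Insurer: $3,369 − $1,027.25 = $2,341.75.
Bill 2, $9,414: 15% coinsurance on $9,414 = $1,412.10. Owner pays $1,412.10; OOP now $2,439.35. Plan pays $9,414 − $1,412.10 = $8,001.90.
Bill 3, $7,136: deductible met; 15% of $7,136 = $1,070.40. That would push OOP to $3,509.75, over the $3,350 cap, so owner pays $3,350 − $2,439.35 = $910.65. Insurer: $7,136 − $910.65 = $6,225.35.
Insurer total: $2,341.75 + $8,001.90 + $6,225.35 = $16,569.

$16,569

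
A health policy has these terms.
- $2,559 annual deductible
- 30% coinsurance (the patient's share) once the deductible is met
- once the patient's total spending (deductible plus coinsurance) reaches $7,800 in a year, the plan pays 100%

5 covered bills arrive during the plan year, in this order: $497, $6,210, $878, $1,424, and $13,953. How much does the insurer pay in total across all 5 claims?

Claim 1 ($497): fully absorbed by the deductible. Patient owes $497 (running OOP $497). Insurer: $497 − $497 = $0.
Claim 2 ($6,210): $2,062 to deductible, leaving $4,148; 30% of $4,148 = $1,244.40. Cost to patient: $3,306.40. OOP to date $3,803.40. Plan pays $6,210 − $3,306.40 = $2,903.60.
Claim 3 ($878): 30% coinsurance on $878 = $263.40. Cost to patient: $263.40. OOP to date $4,066.80. Insurer: $878 − $263.40 = $614.60.
Claim 4 ($1,424): deductible met; 30% of $1,424 = $427.20. Patient pays $427.20; OOP now $4,494. Insurer: $1,424 − $427.20 = $996.80.
Claim 5 ($13,953): deductible already satisfied, so patient's share is 30% × $13,953 = $4,185.90. OOP would hit $8,679.90 > $7,800, so the cap limits the patient to $7,800 − $4,494 = $3,306. Insurer: $13,953 − $3,306 = $10,647.
Insurer total = bills − patient's total = $22,962 − $7,800 = $15,162.

$15,162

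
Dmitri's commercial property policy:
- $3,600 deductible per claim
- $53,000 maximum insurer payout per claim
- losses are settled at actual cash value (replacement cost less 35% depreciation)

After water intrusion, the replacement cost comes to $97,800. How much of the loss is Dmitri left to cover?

Depreciate 35%: the covered value is $97,800 × 0.65 = $63,570.
After the deductible, $63,570 − $3,600 = $59,970 remains.
The $53,000 per-incident cap binds; insurer pays $53,000.
The business bears the rest of the original loss: $97,800 − $53,000 = $44,800.

$44,800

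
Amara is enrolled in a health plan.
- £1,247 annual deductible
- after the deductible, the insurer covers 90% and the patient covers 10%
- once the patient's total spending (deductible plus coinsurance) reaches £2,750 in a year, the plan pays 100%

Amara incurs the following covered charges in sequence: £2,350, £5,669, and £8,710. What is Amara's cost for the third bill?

Claim 1 (£2,350): £1,247 finishes the deductible; £1,103 goes to coinsurance; coinsurance £1,103 × 10% = £110.30. Patient owes £1,357.30 (running OOP £1,357.30).
Claim 2 (£5,669): deductible met; 10% of £5,669 = £566.90. Patient owes £566.90 (running OOP £1,924.20).
Claim 3 (£8,710): deductible already satisfied, so patient's share is 10% × £8,710 = £871. Adding that to £1,924.20 gives £2,795.20, past the £2,750 cap; patient pays only £2,750 − £1,924.20 = £825.80.

£825.80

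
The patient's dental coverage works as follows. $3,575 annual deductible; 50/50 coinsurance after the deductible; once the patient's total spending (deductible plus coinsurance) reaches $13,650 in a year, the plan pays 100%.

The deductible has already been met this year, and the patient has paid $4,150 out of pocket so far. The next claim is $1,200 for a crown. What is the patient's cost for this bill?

$600

The deductible is already satisfied, so the full bill goes to coinsurance.
Coinsurance: $1,200 × 50% = $600.
Total out-of-pocket so far would be $4,150 + $600 = $4,750, below the $13,650 cap — no reduction.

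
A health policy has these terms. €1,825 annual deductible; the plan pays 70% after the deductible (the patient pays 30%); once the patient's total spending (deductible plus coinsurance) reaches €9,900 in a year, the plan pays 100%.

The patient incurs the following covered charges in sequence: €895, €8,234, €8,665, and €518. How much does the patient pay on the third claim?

€2,599.50

Claim 1 (€895): entire amount goes to the deductible. Patient pays €895; OOP now €895.
Claim 2 (€8,234): €930 to deductible, leaving €7,304; 30% of €7,304 = €2,191.20. Patient owes €3,121.20 (running OOP €4,016.20).
Claim 3 (€8,665): deductible already satisfied, so patient's share is 30% × €8,665 = €2,599.50. Cost to patient: €2,599.50. OOP to date €6,615.70.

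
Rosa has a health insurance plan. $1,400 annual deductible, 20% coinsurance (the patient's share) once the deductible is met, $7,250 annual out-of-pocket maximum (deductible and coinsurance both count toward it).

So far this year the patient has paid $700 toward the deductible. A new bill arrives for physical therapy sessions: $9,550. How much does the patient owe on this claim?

$2,470

$700 of the $1,400 deductible is already met, leaving $700.
That leaves $9,550 − $700 = $8,850 for coinsurance.
20% of $8,850 = $1,770 falls to the patient.
That puts the patient's cost at $700 + $1,770 = $2,470 before any cap.
Year-to-date out-of-pocket becomes $700 + $2,470 = $3,170, still under the $7,250 maximum, so no cap applies.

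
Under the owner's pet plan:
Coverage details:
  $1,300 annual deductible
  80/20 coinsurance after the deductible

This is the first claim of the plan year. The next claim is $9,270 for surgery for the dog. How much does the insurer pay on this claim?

$6,376

Deductible not yet touched, so the first $1,300 of the bill goes to the deductible.
After the $1,300 deductible portion, $9,270 − $1,300 = $7,970 is subject to coinsurance.
20% of $7,970 = $1,594 falls to the owner.
So the owner owes $1,300 + $1,594 = $2,894.
Insurer pays the balance: $9,270 − $2,894 = $6,376.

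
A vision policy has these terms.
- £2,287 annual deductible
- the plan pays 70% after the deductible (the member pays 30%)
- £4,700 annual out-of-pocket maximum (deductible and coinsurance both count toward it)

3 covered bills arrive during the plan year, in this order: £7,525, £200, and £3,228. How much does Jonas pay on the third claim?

£781.60

Bill 1, £7,525: £2,287 finishes the deductible; £5,238 goes to coinsurance; member's 30% is £1,571.40. Member pays £3,858.40; OOP now £3,858.40.
Bill 2, £200: deductible met; 30% of £200 = £60. Member owes £60 (running OOP £3,918.40).
Bill 3, £3,228: deductible already satisfied, so member's share is 30% × £3,228 = £968.40. OOP would hit £4,886.80 > £4,700, so the cap limits the member to £4,700 − £3,918.40 = £781.60.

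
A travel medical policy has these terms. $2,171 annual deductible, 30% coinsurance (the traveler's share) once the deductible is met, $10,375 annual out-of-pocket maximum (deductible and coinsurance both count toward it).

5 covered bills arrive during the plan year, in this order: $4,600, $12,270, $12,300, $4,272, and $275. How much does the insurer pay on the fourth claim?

$4,167.70

#1 ($4,600): $2,171 to deductible, leaving $2,429; 30% of $2,429 = $728.70. Traveler pays $2,899.70; OOP now $2,899.70. Plan pays $4,600 − $2,899.70 = $1,700.30.
#2 ($12,270): 30% coinsurance on $12,270 = $3,681. Cost to traveler: $3,681. OOP to date $6,580.70. Insurer: $12,270 − $3,681 = $8,589.
#3 ($12,300): 30% coinsurance on $12,300 = $3,690. Cost to traveler: $3,690. OOP to date $10,270.70. Plan pays $12,300 − $3,690 = $8,610.
#4 ($4,272): deductible met; 30% of $4,272 = $1,281.60. Adding that to $10,270.70 gives $11,552.30, past the $10,375 cap; traveler pays only $10,375 − $10,270.70 = $104.30. Plan pays $4,272 − $104.30 = $4,167.70.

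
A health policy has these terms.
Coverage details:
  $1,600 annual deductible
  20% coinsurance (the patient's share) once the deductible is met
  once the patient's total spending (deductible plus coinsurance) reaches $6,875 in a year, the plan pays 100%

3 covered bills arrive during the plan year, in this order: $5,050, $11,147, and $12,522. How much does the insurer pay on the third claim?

Claim 1 ($5,050): deductible takes $1,600, $3,450 remains; coinsurance $3,450 × 20% = $690. Cost to patient: $2,290. OOP to date $2,290. Insurer: $5,050 − $2,290 = $2,760.
Claim 2 ($11,147): deductible met; 20% of $11,147 = $2,229.40. Cost to patient: $2,229.40. OOP to date $4,519.40. Insurer: $11,147 − $2,229.40 = $8,917.60.
Claim 3 ($12,522): deductible already satisfied, so patient's share is 20% × $12,522 = $2,504.40. That would push OOP to $7,023.80, over the $6,875 cap, so patient pays $6,875 − $4,519.40 = $2,355.60. Plan pays $12,522 − $2,355.60 = $10,166.40.

$10,166.40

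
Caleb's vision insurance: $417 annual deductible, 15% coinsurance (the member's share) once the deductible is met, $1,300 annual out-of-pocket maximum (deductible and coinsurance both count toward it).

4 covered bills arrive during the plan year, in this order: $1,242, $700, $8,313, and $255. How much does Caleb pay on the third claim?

Bill 1, $1,242: deductible takes $417, $825 remains; member's 15% is $123.75. Cost to member: $540.75. OOP to date $540.75.
Bill 2, $700: deductible already satisfied, so member's share is 15% × $700 = $105. Member pays $105; OOP now $645.75.
Bill 3, $8,313: deductible met; 15% of $8,313 = $1,246.95. That would push OOP to $1,892.70, over the $1,300 cap, so member pays $1,300 − $645.75 = $654.25.

$654.25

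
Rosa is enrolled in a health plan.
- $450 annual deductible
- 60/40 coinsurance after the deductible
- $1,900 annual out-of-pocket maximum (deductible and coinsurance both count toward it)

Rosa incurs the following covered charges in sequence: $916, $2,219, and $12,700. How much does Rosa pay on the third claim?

$376

Bill 1, $916: $450 finishes the deductible; $466 goes to coinsurance; coinsurance $466 × 40% = $186.40. Patient owes $636.40 (running OOP $636.40).
Bill 2, $2,219: 40% coinsurance on $2,219 = $887.60. Patient owes $887.60 (running OOP $1,524).
Bill 3, $12,700: deductible already satisfied, so patient's share is 40% × $12,700 = $5,080. That would push OOP to $6,604, over the $1,900 cap, so patient pays $1,900 − $1,524 = $376.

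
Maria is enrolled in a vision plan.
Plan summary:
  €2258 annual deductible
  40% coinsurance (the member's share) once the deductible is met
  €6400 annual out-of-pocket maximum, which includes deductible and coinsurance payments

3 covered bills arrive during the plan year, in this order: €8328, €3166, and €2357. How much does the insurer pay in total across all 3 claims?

€7451

Claim 1 (€8328): €2258 finishes the deductible; €6070 goes to coinsurance; 40% of €6070 = €2428. Member owes €4686 (running OOP €4686). Plan pays €8328 − €4686 = €3642.
Claim 2 (€3166): deductible already satisfied, so member's share is 40% × €3166 = €1266.40. Cost to member: €1266.40. OOP to date €5952.40. Insurer: €3166 − €1266.40 = €1899.60.
Claim 3 (€2357): 40% coinsurance on €2357 = €942.80. OOP would hit €6895.20 > €6400, so the cap limits the member to €6400 − €5952.40 = €447.60. Plan pays €2357 − €447.60 = €1909.40.
Insurer total: €3642 + €1899.60 + €1909.40 = €7451.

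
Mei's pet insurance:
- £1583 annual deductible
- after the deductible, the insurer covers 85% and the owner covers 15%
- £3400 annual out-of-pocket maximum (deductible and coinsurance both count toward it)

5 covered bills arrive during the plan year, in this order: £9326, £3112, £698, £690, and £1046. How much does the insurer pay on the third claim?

£593.30

Claim 1 — £9326: £1583 finishes the deductible; £7743 goes to coinsurance; owner's 15% is £1161.45. Owner owes £2744.45 (running OOP £2744.45). Insurer: £9326 − £2744.45 = £6581.55.
Claim 2 — £3112: deductible met; 15% of £3112 = £466.80. Owner owes £466.80 (running OOP £3211.25). Plan pays £3112 − £466.80 = £2645.20.
Claim 3 — £698: deductible already satisfied, so owner's share is 15% × £698 = £104.70. Owner pays £104.70; OOP now £3315.95. Plan pays £698 − £104.70 = £593.30.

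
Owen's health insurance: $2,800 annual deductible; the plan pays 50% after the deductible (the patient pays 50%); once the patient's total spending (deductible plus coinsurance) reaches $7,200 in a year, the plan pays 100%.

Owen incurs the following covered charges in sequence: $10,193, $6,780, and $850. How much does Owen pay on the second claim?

#1 ($10,193): $2,800 finishes the deductible; $7,393 goes to coinsurance; 50% of $7,393 = $3,696.50. Patient owes $6,496.50 (running OOP $6,496.50).
#2 ($6,780): deductible met; 50% of $6,780 = $3,390. Adding that to $6,496.50 gives $9,886.50, past the $7,200 cap; patient pays only $7,200 − $6,496.50 = $703.50.

$703.50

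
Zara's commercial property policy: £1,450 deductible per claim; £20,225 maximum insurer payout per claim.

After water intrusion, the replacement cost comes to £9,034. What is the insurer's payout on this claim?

£7,584

After the deductible, £9,034 − £1,450 = £7,584 remains.
That's under the £20,225 cap, so the insurer reimburses the full £7,584.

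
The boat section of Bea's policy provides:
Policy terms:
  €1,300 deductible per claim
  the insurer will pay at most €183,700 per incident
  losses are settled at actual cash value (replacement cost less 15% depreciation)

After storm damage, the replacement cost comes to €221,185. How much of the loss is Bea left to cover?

€37,485

Actual cash value after 15% depreciation: €221,185 × 85% = €188,007.25.
After the deductible, €188,007.25 − €1,300 = €186,707.25 remains.
The €183,700 per-incident cap binds; insurer pays €183,700.
Out of pocket: €221,185 − €183,700 = €37,485.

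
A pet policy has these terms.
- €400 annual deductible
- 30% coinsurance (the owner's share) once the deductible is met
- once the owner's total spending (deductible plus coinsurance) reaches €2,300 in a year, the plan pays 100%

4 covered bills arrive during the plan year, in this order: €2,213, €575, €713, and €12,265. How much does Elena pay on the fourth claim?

€969.70

#1 (€2,213): €400 finishes the deductible; €1,813 goes to coinsurance; owner's 30% is €543.90. Owner owes €943.90 (running OOP €943.90).
#2 (€575): deductible already satisfied, so owner's share is 30% × €575 = €172.50. Cost to owner: €172.50. OOP to date €1,116.40.
#3 (€713): deductible met; 30% of €713 = €213.90. Owner pays €213.90; OOP now €1,330.30.
#4 (€12,265): deductible met; 30% of €12,265 = €3,679.50. Adding that to €1,330.30 gives €5,009.80, past the €2,300 cap; owner pays only €2,300 − €1,330.30 = €969.70.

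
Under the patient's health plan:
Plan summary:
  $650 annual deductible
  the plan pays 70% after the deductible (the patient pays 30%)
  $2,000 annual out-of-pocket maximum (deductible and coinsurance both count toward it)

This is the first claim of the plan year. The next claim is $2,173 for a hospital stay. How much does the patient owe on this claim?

$1,106.90

The full $650 deductible is still open; $650 of this bill applies to it.
After the $650 deductible portion, $2,173 − $650 = $1,523 is subject to coinsurance.
30% of $1,523 = $456.90 falls to the patient.
So the patient owes $650 + $456.90 = $1,106.90 before any cap.
Cumulative spending $0 + $1,106.90 = $1,106.90 stays under the $2,000 maximum.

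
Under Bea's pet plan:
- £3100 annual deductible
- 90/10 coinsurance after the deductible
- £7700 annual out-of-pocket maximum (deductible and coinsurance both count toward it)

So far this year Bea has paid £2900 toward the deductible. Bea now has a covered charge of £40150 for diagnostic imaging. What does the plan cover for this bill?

Remaining deductible: £3100 − £2900 = £200.
After the £200 deductible portion, £40150 − £200 = £39950 is subject to coinsurance.
Coinsurance: £39950 × 10% = £3995.
Owner responsibility before any cap: £200 + £3995 = £4195.
Year-to-date out-of-pocket becomes £2900 + £4195 = £7095, still under the £7700 maximum, so no cap applies.
The plan picks up £40150 − £4195 = £35955.

£35955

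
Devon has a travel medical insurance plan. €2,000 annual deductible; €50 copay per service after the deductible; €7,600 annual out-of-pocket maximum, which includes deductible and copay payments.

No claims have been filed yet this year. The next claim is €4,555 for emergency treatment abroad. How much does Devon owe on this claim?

€2,050

The full €2,000 deductible is still open; €2,000 of this bill applies to it.
The remaining €2,555 (= €4,555 − €2,000) moves to the copay.
Copay on this service: €50.
That puts the traveler's cost at €2,000 + €50 = €2,050 before any cap.
Cumulative spending €0 + €2,050 = €2,050 stays under the €7,600 maximum.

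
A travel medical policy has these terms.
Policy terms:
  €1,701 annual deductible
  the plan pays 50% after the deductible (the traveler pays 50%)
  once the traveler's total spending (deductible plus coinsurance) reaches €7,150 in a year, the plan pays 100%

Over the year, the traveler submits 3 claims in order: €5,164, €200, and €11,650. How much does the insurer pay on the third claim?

€8,032.50

#1 (€5,164): €1,701 to deductible, leaving €3,463; coinsurance €3,463 × 50% = €1,731.50. Traveler owes €3,432.50 (running OOP €3,432.50). Insurer: €5,164 − €3,432.50 = €1,731.50.
#2 (€200): deductible already satisfied, so traveler's share is 50% × €200 = €100. Traveler owes €100 (running OOP €3,532.50). Insurer: €200 − €100 = €100.
#3 (€11,650): deductible already satisfied, so traveler's share is 50% × €11,650 = €5,825. That would push OOP to €9,357.50, over the €7,150 cap, so traveler pays €7,150 − €3,532.50 = €3,617.50. Plan pays €11,650 − €3,617.50 = €8,032.50.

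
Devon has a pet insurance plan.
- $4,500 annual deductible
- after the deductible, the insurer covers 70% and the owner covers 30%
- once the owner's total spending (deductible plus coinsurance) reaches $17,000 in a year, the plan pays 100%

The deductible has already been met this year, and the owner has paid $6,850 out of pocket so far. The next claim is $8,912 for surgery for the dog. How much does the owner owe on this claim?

With the deductible met, the entire $8,912 is subject to coinsurance.
Owner's 30% share of $8,912 is $2,673.60.
Cumulative spending $6,850 + $2,673.60 = $9,523.60 stays under the $17,000 maximum.

$2,673.60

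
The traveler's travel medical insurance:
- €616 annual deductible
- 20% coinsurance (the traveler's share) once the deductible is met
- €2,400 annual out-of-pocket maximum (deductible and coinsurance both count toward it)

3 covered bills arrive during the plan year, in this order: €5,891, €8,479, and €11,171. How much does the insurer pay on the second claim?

€7,750

Bill 1, €5,891: €616 finishes the deductible; €5,275 goes to coinsurance; coinsurance €5,275 × 20% = €1,055. Traveler owes €1,671 (running OOP €1,671). Plan pays €5,891 − €1,671 = €4,220.
Bill 2, €8,479: deductible met; 20% of €8,479 = €1,695.80. OOP would hit €3,366.80 > €2,400, so the cap limits the traveler to €2,400 − €1,671 = €729. Insurer: €8,479 − €729 = €7,750.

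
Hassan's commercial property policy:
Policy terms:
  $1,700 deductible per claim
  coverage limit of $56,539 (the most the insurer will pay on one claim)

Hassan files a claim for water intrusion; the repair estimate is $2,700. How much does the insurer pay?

$1,000

After the deductible, $2,700 − $1,700 = $1,000 remains.
$1,000 ≤ $56,539, so the limit doesn't bind; insurer pays $1,000.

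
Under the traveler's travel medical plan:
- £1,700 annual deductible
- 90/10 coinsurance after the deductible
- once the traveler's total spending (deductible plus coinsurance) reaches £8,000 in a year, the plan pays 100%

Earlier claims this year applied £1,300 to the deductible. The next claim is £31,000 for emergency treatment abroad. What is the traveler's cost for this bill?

Deductible still to meet: £1,700 − £1,300 = £400.
The remaining £30,600 (= £31,000 − £400) moves to coinsurance.
10% of £30,600 = £3,060 falls to the traveler.
Traveler responsibility before any cap: £400 + £3,060 = £3,460.
Year-to-date out-of-pocket becomes £1,300 + £3,460 = £4,760, still under the £8,000 maximum, so no cap applies.

£3,460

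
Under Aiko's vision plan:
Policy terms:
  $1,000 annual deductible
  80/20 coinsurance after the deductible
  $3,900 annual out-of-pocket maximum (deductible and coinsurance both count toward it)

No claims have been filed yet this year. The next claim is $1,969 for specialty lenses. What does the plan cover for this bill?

$775.20

Deductible not yet touched, so the first $1,000 of the bill goes to the deductible.
After the $1,000 deductible portion, $1,969 − $1,000 = $969 is subject to coinsurance.
20% of $969 = $193.80 falls to the member.
That puts the member's cost at $1,000 + $193.80 = $1,193.80 before any cap.
Cumulative spending $0 + $1,193.80 = $1,193.80 stays under the $3,900 maximum.
Insurer pays the balance: $1,969 − $1,193.80 = $775.20.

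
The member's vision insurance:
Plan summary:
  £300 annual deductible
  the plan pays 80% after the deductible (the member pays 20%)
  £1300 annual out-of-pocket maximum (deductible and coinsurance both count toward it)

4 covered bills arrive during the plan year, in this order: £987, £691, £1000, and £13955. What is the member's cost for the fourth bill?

#1 (£987): £300 finishes the deductible; £687 goes to coinsurance; coinsurance £687 × 20% = £137.40. Cost to member: £437.40. OOP to date £437.40.
#2 (£691): deductible already satisfied, so member's share is 20% × £691 = £138.20. Cost to member: £138.20. OOP to date £575.60.
#3 (£1000): deductible met; 20% of £1000 = £200. Cost to member: £200. OOP to date £775.60.
#4 (£13955): deductible already satisfied, so member's share is 20% × £13955 = £2791. Adding that to £775.60 gives £3566.60, past the £1300 cap; member pays only £1300 − £775.60 = £524.40.

£524.40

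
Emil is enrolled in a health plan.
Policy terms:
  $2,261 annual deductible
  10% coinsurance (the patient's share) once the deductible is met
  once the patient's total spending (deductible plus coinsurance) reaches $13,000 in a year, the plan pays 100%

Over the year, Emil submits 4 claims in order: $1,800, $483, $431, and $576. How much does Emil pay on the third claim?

Bill 1, $1,800: fully absorbed by the deductible. Patient pays $1,800; OOP now $1,800.
Bill 2, $483: $461 to deductible, leaving $22; 10% of $22 = $2.20. Patient owes $463.20 (running OOP $2,263.20).
Bill 3, $431: deductible already satisfied, so patient's share is 10% × $431 = $43.10. Cost to patient: $43.10. OOP to date $2,306.30.

$43.10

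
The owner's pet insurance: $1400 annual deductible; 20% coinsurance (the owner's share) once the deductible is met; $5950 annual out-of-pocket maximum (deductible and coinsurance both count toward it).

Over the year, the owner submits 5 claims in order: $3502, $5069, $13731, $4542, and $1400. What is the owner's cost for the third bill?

$2746.20

Claim 1 ($3502): $1400 to deductible, leaving $2102; 20% of $2102 = $420.40. Cost to owner: $1820.40. OOP to date $1820.40.
Claim 2 ($5069): deductible met; 20% of $5069 = $1013.80. Owner pays $1013.80; OOP now $2834.20.
Claim 3 ($13731): 20% coinsurance on $13731 = $2746.20. Owner owes $2746.20 (running OOP $5580.40).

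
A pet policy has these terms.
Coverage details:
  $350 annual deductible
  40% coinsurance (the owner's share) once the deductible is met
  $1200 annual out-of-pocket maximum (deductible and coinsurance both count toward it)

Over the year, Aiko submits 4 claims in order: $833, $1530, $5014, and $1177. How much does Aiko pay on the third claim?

Claim 1 ($833): $350 finishes the deductible; $483 goes to coinsurance; owner's 40% is $193.20. Cost to owner: $543.20. OOP to date $543.20.
Claim 2 ($1530): 40% coinsurance on $1530 = $612. Owner pays $612; OOP now $1155.20.
Claim 3 ($5014): deductible already satisfied, so owner's share is 40% × $5014 = $2005.60. That would push OOP to $3160.80, over the $1200 cap, so owner pays $1200 − $1155.20 = $44.80.

$44.80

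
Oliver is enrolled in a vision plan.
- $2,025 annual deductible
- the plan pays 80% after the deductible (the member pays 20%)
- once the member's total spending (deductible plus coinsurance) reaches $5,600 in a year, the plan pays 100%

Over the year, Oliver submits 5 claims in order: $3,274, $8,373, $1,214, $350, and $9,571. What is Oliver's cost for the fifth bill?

Claim 1 — $3,274: deductible takes $2,025, $1,249 remains; coinsurance $1,249 × 20% = $249.80. Member pays $2,274.80; OOP now $2,274.80.
Claim 2 — $8,373: deductible met; 20% of $8,373 = $1,674.60. Cost to member: $1,674.60. OOP to date $3,949.40.
Claim 3 — $1,214: 20% coinsurance on $1,214 = $242.80. Member pays $242.80; OOP now $4,192.20.
Claim 4 — $350: deductible met; 20% of $350 = $70. Member owes $70 (running OOP $4,262.20).
Claim 5 — $9,571: 20% coinsurance on $9,571 = $1,914.20. That would push OOP to $6,176.40, over the $5,600 cap, so member pays $5,600 − $4,262.20 = $1,337.80.

$1,337.80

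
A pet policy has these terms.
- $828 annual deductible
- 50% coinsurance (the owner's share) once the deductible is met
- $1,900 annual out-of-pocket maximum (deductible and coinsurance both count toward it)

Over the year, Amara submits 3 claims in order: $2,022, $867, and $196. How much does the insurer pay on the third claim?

$154.50

#1 ($2,022): deductible takes $828, $1,194 remains; owner's 50% is $597. Owner owes $1,425 (running OOP $1,425). Plan pays $2,022 − $1,425 = $597.
#2 ($867): deductible already satisfied, so owner's share is 50% × $867 = $433.50. Owner pays $433.50; OOP now $1,858.50. Insurer: $867 − $433.50 = $433.50.
#3 ($196): 50% coinsurance on $196 = $98. Adding that to $1,858.50 gives $1,956.50, past the $1,900 cap; owner pays only $1,900 − $1,858.50 = $41.50. Plan pays $196 − $41.50 = $154.50.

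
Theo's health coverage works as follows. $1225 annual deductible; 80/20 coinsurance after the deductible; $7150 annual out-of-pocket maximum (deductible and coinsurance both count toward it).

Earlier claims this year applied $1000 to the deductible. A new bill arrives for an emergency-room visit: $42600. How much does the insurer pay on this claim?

$36450

Deductible still to meet: $1225 − $1000 = $225.
That leaves $42600 − $225 = $42375 for coinsurance.
Patient's 20% share of $42375 is $8475.
That puts the patient's cost at $225 + $8475 = $8700 before any cap.
That would bring total out-of-pocket to $9700, past the $7150 cap. The patient is capped at $7150 − $1000 = $6150 on this claim.
Insurer pays the balance: $42600 − $6150 = $36450.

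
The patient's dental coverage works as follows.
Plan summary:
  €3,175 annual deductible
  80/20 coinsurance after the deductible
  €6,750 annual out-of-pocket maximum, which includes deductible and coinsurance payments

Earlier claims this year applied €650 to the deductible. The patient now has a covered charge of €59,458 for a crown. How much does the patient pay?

Deductible still to meet: €3,175 − €650 = €2,525.
That leaves €59,458 − €2,525 = €56,933 for coinsurance.
Patient's 20% share of €56,933 is €11,386.60.
That puts the patient's cost at €2,525 + €11,386.60 = €13,911.60 before any cap.
Year-to-date out-of-pocket would reach €650 + €13,911.60 = €14,561.60, above the €6,750 maximum, so the patient pays only €6,750 − €650 = €6,100.

€6,100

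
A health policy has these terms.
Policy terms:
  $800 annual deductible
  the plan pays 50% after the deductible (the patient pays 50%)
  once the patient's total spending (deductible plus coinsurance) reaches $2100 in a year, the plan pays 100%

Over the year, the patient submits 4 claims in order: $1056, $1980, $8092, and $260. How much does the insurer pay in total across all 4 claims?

#1 ($1056): $800 to deductible, leaving $256; patient's 50% is $128. Cost to patient: $928. OOP to date $928. Plan pays $1056 − $928 = $128.
#2 ($1980): deductible met; 50% of $1980 = $990. Cost to patient: $990. OOP to date $1918. Insurer: $1980 − $990 = $990.
#3 ($8092): 50% coinsurance on $8092 = $4046. Adding that to $1918 gives $5964, past the $2100 cap; patient pays only $2100 − $1918 = $182. Plan pays $8092 − $182 = $7910.
#4 ($260): 50% coinsurance on $260 = $130. That would push OOP to $2230, over the $2100 cap, so patient pays $2100 − $2100 = $0. Plan pays $260 − $0 = $260.
Insurer total: $128 + $990 + $7910 + $260 = $9288.

$9288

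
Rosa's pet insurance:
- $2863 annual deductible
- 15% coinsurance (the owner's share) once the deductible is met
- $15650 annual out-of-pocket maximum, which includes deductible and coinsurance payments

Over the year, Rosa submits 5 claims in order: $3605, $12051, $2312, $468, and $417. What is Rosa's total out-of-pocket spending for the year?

$5261.50

Claim 1 ($3605): $2863 to deductible, leaving $742; 15% of $742 = $111.30. Owner owes $2974.30 (running OOP $2974.30).
Claim 2 ($12051): 15% coinsurance on $12051 = $1807.65. Owner pays $1807.65; OOP now $4781.95.
Claim 3 ($2312): deductible already satisfied, so owner's share is 15% × $2312 = $346.80. Cost to owner: $346.80. OOP to date $5128.75.
Claim 4 ($468): deductible already satisfied, so owner's share is 15% × $468 = $70.20. Owner owes $70.20 (running OOP $5198.95).
Claim 5 ($417): deductible already satisfied, so owner's share is 15% × $417 = $62.55. Owner pays $62.55; OOP now $5261.50.
Total paid by the owner: $2974.30 + $1807.65 + $346.80 + $70.20 + $62.55 = $5261.50.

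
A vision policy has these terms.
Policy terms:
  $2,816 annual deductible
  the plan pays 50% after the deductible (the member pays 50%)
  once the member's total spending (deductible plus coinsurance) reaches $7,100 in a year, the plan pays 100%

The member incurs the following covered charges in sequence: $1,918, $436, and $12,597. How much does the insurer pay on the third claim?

$7,851

Claim 1 ($1,918): entire amount goes to the deductible. Cost to member: $1,918. OOP to date $1,918. Plan pays $1,918 − $1,918 = $0.
Claim 2 ($436): fully absorbed by the deductible. Cost to member: $436. OOP to date $2,354. Plan pays $436 − $436 = $0.
Claim 3 ($12,597): $462 to deductible, leaving $12,135; coinsurance $12,135 × 50% = $6,067.50. Together that's $462 + $6,067.50 = $6,529.50. That would push OOP to $8,883.50, over the $7,100 cap, so member pays $7,100 − $2,354 = $4,746. Insurer: $12,597 − $4,746 = $7,851.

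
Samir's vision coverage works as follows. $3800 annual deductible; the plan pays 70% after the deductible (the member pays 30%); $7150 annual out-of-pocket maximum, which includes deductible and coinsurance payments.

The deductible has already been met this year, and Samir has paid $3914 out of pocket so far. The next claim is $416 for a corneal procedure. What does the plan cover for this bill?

$291.20

The deductible is already satisfied, so the full bill goes to coinsurance.
Member's 30% share of $416 is $124.80.
Year-to-date out-of-pocket becomes $3914 + $124.80 = $4038.80, still under the $7150 maximum, so no cap applies.
The plan picks up $416 − $124.80 = $291.20.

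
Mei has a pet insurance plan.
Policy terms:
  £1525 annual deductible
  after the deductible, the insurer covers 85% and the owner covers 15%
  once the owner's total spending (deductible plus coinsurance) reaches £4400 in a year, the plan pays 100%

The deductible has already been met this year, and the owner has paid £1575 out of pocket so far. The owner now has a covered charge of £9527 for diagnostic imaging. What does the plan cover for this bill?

With the deductible met, the entire £9527 is subject to coinsurance.
Coinsurance: £9527 × 15% = £1429.05.
Total out-of-pocket so far would be £1575 + £1429.05 = £3004.05, below the £4400 cap — no reduction.
The insurer covers the remainder: £9527 − £1429.05 = £8097.95.

£8097.95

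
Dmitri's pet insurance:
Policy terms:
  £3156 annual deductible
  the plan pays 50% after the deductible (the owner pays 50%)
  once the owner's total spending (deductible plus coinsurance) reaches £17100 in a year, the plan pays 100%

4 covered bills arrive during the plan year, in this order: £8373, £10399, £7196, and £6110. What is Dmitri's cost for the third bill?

Claim 1 (£8373): £3156 to deductible, leaving £5217; coinsurance £5217 × 50% = £2608.50. Owner pays £5764.50; OOP now £5764.50.
Claim 2 (£10399): deductible already satisfied, so owner's share is 50% × £10399 = £5199.50. Owner owes £5199.50 (running OOP £10964).
Claim 3 (£7196): 50% coinsurance on £7196 = £3598. Owner owes £3598 (running OOP £14562).

£3598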